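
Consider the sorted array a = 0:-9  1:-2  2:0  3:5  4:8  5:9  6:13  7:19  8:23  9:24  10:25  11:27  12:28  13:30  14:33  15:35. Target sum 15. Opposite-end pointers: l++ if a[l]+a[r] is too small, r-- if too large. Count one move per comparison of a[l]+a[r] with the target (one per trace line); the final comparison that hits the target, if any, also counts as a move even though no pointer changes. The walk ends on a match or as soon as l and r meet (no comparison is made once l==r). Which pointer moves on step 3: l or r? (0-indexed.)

r

l=0 r=15: -9+35=26 >15, r--
l=0 r=14: -9+33=24 >15, r--
l=0 r=13: -9+30=21 >15, r--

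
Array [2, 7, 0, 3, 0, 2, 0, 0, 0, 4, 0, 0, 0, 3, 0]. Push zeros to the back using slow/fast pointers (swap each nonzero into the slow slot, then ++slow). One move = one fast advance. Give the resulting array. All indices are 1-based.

slow=1 fast=1: a[fast]=2≠0 swap→a[1]=2, slow++,fast++
slow=2 fast=2: a[fast]=7≠0 swap→a[2]=7, slow++,fast++
slow=3 fast=3: a[fast]=0, fast++
slow=3 fast=4: a[fast]=3≠0 swap→a[3]=3, slow++,fast++
slow=4 fast=5: a[fast]=0, fast++
slow=4 fast=6: a[fast]=2≠0 swap→a[4]=2, slow++,fast++
slow=5 fast=7: a[fast]=0, fast++
slow=5 fast=8: a[fast]=0, fast++
slow=5 fast=9: a[fast]=0, fast++
slow=5 fast=10: a[fast]=4≠0 swap→a[5]=4, slow++,fast++
slow=6 fast=11: a[fast]=0, fast++
slow=6 fast=12: a[fast]=0, fast++
slow=6 fast=13: a[fast]=0, fast++
slow=6 fast=14: a[fast]=3≠0 swap→a[6]=3, slow++,fast++
slow=7 fast=15: a[fast]=0, fast++

[2, 7, 3, 2, 4, 3, 0, 0, 0, 0, 0, 0, 0, 0, 0]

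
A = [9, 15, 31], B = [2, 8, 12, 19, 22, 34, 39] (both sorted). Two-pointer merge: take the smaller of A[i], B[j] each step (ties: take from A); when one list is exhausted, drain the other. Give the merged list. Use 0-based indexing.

[i=0,j=0] A[i]=9>B[j]=2 take 2 → j++
[i=0,j=1] A[i]=9>B[j]=8 take 8 → j++
[i=0,j=2] A[i]=9<=B[j]=12 take 9 → i++
[i=1,j=2] A[i]=15>B[j]=12 take 12 → j++
[i=1,j=3] A[i]=15<=B[j]=19 take 15 → i++
[i=2,j=3] A[i]=31>B[j]=19 take 19 → j++
[i=2,j=4] A[i]=31>B[j]=22 take 22 → j++
[i=2,j=5] A[i]=31<=B[j]=34 take 31 → i++
[i=3,j=5] A done, take B[j]=34 → j++
[i=3,j=6] A done, take B[j]=39 → j++

[2, 8, 9, 12, 15, 19, 22, 31, 34, 39]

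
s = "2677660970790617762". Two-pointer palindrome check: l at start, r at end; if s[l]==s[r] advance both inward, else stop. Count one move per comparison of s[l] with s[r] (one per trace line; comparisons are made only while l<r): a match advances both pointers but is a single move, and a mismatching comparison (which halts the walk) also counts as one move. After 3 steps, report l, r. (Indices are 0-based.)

[0,18] '2'=='2' → l++,r--
[1,17] '6'=='6' → l++,r--
[2,16] '7'=='7' → l++,r--

l=3, r=15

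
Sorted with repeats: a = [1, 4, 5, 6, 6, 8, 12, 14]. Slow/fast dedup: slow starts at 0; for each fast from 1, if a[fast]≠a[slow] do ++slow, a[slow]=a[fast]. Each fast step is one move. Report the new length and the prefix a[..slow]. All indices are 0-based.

slow=0 fast=1: a[fast]=4≠a[slow]=1 write a[1]=4, slow++,fast++
slow=1 fast=2: a[fast]=5≠a[slow]=4 write a[2]=5, slow++,fast++
slow=2 fast=3: a[fast]=6≠a[slow]=5 write a[3]=6, slow++,fast++
slow=3 fast=4: a[fast]=6=a[slow] dup, fast++
slow=3 fast=5: a[fast]=8≠a[slow]=6 write a[4]=8, slow++,fast++
slow=4 fast=6: a[fast]=12≠a[slow]=8 write a[5]=12, slow++,fast++
slow=5 fast=7: a[fast]=14≠a[slow]=12 write a[6]=14, slow++,fast++

length 7; prefix = [1, 4, 5, 6, 8, 12, 14]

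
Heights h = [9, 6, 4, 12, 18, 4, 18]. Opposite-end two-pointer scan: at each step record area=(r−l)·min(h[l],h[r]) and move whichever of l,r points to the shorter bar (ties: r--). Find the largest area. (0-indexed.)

l=0 r=6: min(9,18)*6=54 best=54 *, l++
l=1 r=6: min(6,18)*5=30 best=54, l++
l=2 r=6: min(4,18)*4=16 best=54, l++
l=3 r=6: min(12,18)*3=36 best=54, l++
l=4 r=6: min(18,18)*2=36 best=54, r--
l=4 r=5: min(18,4)*1=4 best=54, r--

max area = 54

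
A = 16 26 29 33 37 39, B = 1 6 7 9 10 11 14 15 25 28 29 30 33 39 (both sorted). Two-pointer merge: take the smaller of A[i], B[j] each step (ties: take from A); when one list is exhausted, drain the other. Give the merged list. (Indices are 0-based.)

[1, 6, 7, 9, 10, 11, 14, 15, 16, 25, 26, 28, 29, 29, 30, 33, 33, 37, 39, 39]

[i=0,j=0] A[i]=16>B[j]=1 take 1 → j++
[i=0,j=1] A[i]=16>B[j]=6 take 6 → j++
[i=0,j=2] A[i]=16>B[j]=7 take 7 → j++
[i=0,j=3] A[i]=16>B[j]=9 take 9 → j++
[i=0,j=4] A[i]=16>B[j]=10 take 10 → j++
[i=0,j=5] A[i]=16>B[j]=11 take 11 → j++
[i=0,j=6] A[i]=16>B[j]=14 take 14 → j++
[i=0,j=7] A[i]=16>B[j]=15 take 15 → j++
[i=0,j=8] A[i]=16<=B[j]=25 take 16 → i++
[i=1,j=8] A[i]=26>B[j]=25 take 25 → j++
[i=1,j=9] A[i]=26<=B[j]=28 take 26 → i++
[i=2,j=9] A[i]=29>B[j]=28 take 28 → j++
[i=2,j=10] A[i]=29<=B[j]=29 take 29 → i++
[i=3,j=10] A[i]=33>B[j]=29 take 29 → j++
[i=3,j=11] A[i]=33>B[j]=30 take 30 → j++
[i=3,j=12] A[i]=33<=B[j]=33 take 33 → i++
[i=4,j=12] A[i]=37>B[j]=33 take 33 → j++
[i=4,j=13] A[i]=37<=B[j]=39 take 37 → i++
[i=5,j=13] A[i]=39<=B[j]=39 take 39 → i++
[i=6,j=13] A done, take B[j]=39 → j++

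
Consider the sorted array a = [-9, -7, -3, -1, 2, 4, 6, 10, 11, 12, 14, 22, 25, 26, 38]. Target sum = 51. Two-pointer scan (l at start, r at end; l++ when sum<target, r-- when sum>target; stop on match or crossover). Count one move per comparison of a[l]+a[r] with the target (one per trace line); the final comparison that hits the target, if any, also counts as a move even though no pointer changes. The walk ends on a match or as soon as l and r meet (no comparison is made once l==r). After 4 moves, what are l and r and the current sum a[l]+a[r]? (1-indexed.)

[1,15] -9+38=29 <51 → l++
[2,15] -7+38=31 <51 → l++
[3,15] -3+38=35 <51 → l++
[4,15] -1+38=37 <51 → l++

l=5, r=15, sum=40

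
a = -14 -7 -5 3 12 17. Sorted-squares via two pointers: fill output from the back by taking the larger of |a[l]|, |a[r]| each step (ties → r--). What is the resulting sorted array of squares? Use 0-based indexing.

[0,5] |-14|<=|17| out[5]=289 → r--
[0,4] |-14|>|12| out[4]=196 → l++
[1,4] |-7|<=|12| out[3]=144 → r--
[1,3] |-7|>|3| out[2]=49 → l++
[2,3] |-5|>|3| out[1]=25 → l++
[3,3] |3|<=|3| out[0]=9 → r--

[9, 25, 49, 144, 196, 289]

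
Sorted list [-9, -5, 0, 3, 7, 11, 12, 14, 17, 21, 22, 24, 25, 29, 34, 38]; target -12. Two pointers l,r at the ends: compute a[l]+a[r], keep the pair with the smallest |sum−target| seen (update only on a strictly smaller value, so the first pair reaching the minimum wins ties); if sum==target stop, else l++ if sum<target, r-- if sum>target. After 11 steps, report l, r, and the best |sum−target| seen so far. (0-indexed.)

l=0 r=15: -9+38=29 d=41 *, r--
l=0 r=14: -9+34=25 d=37 *, r--
l=0 r=13: -9+29=20 d=32 *, r--
l=0 r=12: -9+25=16 d=28 *, r--
l=0 r=11: -9+24=15 d=27 *, r--
l=0 r=10: -9+22=13 d=25 *, r--
l=0 r=9: -9+21=12 d=24 *, r--
l=0 r=8: -9+17=8 d=20 *, r--
l=0 r=7: -9+14=5 d=17 *, r--
l=0 r=6: -9+12=3 d=15 *, r--
l=0 r=5: -9+11=2 d=14 *, r--

l=0, r=4, best |Δ|=14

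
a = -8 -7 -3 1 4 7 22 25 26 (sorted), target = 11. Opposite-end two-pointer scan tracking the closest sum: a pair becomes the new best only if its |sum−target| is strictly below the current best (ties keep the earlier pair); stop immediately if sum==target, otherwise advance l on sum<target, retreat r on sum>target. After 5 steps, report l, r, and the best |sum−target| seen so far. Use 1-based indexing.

l=3, r=6, best |Δ|=3

[1,9] -8+26=18 d=7 * → r--
[1,8] -8+25=17 d=6 * → r--
[1,7] -8+22=14 d=3 * → r--
[1,6] -8+7=-1 d=12 → l++
[2,6] -7+7=0 d=11 → l++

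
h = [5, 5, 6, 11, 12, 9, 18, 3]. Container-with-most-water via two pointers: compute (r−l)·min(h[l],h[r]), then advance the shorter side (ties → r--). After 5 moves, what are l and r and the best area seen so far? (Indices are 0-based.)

l=0 r=7: min(5,3)*7=21 best=21 *, r--
l=0 r=6: min(5,18)*6=30 best=30 *, l++
l=1 r=6: min(5,18)*5=25 best=30, l++
l=2 r=6: min(6,18)*4=24 best=30, l++
l=3 r=6: min(11,18)*3=33 best=33 *, l++

l=4, r=6, best area=33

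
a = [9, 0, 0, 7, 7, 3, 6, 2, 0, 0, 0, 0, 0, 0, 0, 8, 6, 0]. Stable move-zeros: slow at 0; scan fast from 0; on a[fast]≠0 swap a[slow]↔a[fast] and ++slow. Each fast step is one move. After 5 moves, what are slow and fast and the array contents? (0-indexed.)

slow=3, fast=5, a=[9, 7, 7, 0, 0, 3, 6, 2, 0, 0, 0, 0, 0, 0, 0, 8, 6, 0]

slow=0 fast=0: a[fast]=9≠0 swap→a[0]=9, slow++,fast++
slow=1 fast=1: a[fast]=0, fast++
slow=1 fast=2: a[fast]=0, fast++
slow=1 fast=3: a[fast]=7≠0 swap→a[1]=7, slow++,fast++
slow=2 fast=4: a[fast]=7≠0 swap→a[2]=7, slow++,fast++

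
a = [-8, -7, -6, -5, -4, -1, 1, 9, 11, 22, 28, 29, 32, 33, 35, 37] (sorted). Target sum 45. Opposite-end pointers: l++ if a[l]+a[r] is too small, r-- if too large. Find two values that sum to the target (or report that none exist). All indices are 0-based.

l=0 r=15: -8+37=29 <45, l++
l=1 r=15: -7+37=30 <45, l++
l=2 r=15: -6+37=31 <45, l++
l=3 r=15: -5+37=32 <45, l++
l=4 r=15: -4+37=33 <45, l++
l=5 r=15: -1+37=36 <45, l++
l=6 r=15: 1+37=38 <45, l++
l=7 r=15: 9+37=46 >45, r--
l=7 r=14: 9+35=44 <45, l++
l=8 r=14: 11+35=46 >45, r--
l=8 r=13: 11+33=44 <45, l++
l=9 r=13: 22+33=55 >45, r--
l=9 r=12: 22+32=54 >45, r--
l=9 r=11: 22+29=51 >45, r--
l=9 r=10: 22+28=50 >45, r--

no pair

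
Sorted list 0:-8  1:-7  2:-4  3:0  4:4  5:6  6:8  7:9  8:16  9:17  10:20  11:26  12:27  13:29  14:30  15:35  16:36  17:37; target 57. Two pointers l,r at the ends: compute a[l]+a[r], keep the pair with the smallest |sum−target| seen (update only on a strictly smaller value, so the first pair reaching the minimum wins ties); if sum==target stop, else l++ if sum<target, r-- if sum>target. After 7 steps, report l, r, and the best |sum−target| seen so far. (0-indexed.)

l=7, r=17, best |Δ|=12

[0,17] -8+37=29 d=28 * → l++
[1,17] -7+37=30 d=27 * → l++
[2,17] -4+37=33 d=24 * → l++
[3,17] 0+37=37 d=20 * → l++
[4,17] 4+37=41 d=16 * → l++
[5,17] 6+37=43 d=14 * → l++
[6,17] 8+37=45 d=12 * → l++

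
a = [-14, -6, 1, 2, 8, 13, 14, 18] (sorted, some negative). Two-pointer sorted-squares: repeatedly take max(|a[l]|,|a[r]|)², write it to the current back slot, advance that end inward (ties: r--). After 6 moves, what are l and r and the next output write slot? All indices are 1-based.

l=3, r=4, next write slot=2

[1,8] |-14|<=|18| out[8]=324 → r--
[1,7] |-14|<=|14| out[7]=196 → r--
[1,6] |-14|>|13| out[6]=196 → l++
[2,6] |-6|<=|13| out[5]=169 → r--
[2,5] |-6|<=|8| out[4]=64 → r--
[2,4] |-6|>|2| out[3]=36 → l++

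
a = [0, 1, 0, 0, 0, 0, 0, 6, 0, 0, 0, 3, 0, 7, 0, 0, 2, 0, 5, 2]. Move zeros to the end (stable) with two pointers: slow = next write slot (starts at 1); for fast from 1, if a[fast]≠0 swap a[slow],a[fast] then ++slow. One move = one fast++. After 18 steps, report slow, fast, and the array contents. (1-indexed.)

slow=1 fast=1: a[fast]=0, fast++
slow=1 fast=2: a[fast]=1≠0 swap→a[1]=1, slow++,fast++
slow=2 fast=3: a[fast]=0, fast++
slow=2 fast=4: a[fast]=0, fast++
slow=2 fast=5: a[fast]=0, fast++
slow=2 fast=6: a[fast]=0, fast++
slow=2 fast=7: a[fast]=0, fast++
slow=2 fast=8: a[fast]=6≠0 swap→a[2]=6, slow++,fast++
slow=3 fast=9: a[fast]=0, fast++
slow=3 fast=10: a[fast]=0, fast++
slow=3 fast=11: a[fast]=0, fast++
slow=3 fast=12: a[fast]=3≠0 swap→a[3]=3, slow++,fast++
slow=4 fast=13: a[fast]=0, fast++
slow=4 fast=14: a[fast]=7≠0 swap→a[4]=7, slow++,fast++
slow=5 fast=15: a[fast]=0, fast++
slow=5 fast=16: a[fast]=0, fast++
slow=5 fast=17: a[fast]=2≠0 swap→a[5]=2, slow++,fast++
slow=6 fast=18: a[fast]=0, fast++

slow=6, fast=19, a=[1, 6, 3, 7, 2, 0, 0, 0, 0, 0, 0, 0, 0, 0, 0, 0, 0, 0, 5, 2]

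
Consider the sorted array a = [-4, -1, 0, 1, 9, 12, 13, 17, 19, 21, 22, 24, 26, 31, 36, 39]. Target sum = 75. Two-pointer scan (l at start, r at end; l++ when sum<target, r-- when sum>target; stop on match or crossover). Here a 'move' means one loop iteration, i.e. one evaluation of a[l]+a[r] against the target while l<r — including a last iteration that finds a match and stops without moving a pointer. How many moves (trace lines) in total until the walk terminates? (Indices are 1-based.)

l=1 r=16: -4+39=35 <75, l++
l=2 r=16: -1+39=38 <75, l++
l=3 r=16: 0+39=39 <75, l++
l=4 r=16: 1+39=40 <75, l++
l=5 r=16: 9+39=48 <75, l++
l=6 r=16: 12+39=51 <75, l++
l=7 r=16: 13+39=52 <75, l++
l=8 r=16: 17+39=56 <75, l++
l=9 r=16: 19+39=58 <75, l++
l=10 r=16: 21+39=60 <75, l++
l=11 r=16: 22+39=61 <75, l++
l=12 r=16: 24+39=63 <75, l++
l=13 r=16: 26+39=65 <75, l++
l=14 r=16: 31+39=70 <75, l++
l=15 r=16: 36+39=75, found

15 moves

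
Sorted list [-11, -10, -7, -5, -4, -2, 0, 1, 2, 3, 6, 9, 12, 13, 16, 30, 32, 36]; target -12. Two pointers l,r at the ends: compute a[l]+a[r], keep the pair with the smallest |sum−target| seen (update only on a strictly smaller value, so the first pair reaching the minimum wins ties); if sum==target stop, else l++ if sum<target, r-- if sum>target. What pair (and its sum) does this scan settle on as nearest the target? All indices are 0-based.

[0,17] -11+36=25 d=37 * → r--
[0,16] -11+32=21 d=33 * → r--
[0,15] -11+30=19 d=31 * → r--
[0,14] -11+16=5 d=17 * → r--
[0,13] -11+13=2 d=14 * → r--
[0,12] -11+12=1 d=13 * → r--
[0,11] -11+9=-2 d=10 * → r--
[0,10] -11+6=-5 d=7 * → r--
[0,9] -11+3=-8 d=4 * → r--
[0,8] -11+2=-9 d=3 * → r--
[0,7] -11+1=-10 d=2 * → r--
[0,6] -11+0=-11 d=1 * → r--
[0,5] -11+-2=-13 d=1 → l++
[1,5] -10+-2=-12 d=0 * → stop

pair (-10, -2) with sum -12 (|Δ|=0)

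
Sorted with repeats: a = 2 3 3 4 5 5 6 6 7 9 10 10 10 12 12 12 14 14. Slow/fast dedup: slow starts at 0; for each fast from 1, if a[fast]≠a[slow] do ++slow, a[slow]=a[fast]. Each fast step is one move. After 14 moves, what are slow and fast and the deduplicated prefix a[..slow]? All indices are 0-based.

slow=8, fast=15, prefix=[2, 3, 4, 5, 6, 7, 9, 10, 12]

slow=0 fast=1: a[fast]=3≠a[slow]=2 write a[1]=3, slow++,fast++
slow=1 fast=2: a[fast]=3=a[slow] dup, fast++
slow=1 fast=3: a[fast]=4≠a[slow]=3 write a[2]=4, slow++,fast++
slow=2 fast=4: a[fast]=5≠a[slow]=4 write a[3]=5, slow++,fast++
slow=3 fast=5: a[fast]=5=a[slow] dup, fast++
slow=3 fast=6: a[fast]=6≠a[slow]=5 write a[4]=6, slow++,fast++
slow=4 fast=7: a[fast]=6=a[slow] dup, fast++
slow=4 fast=8: a[fast]=7≠a[slow]=6 write a[5]=7, slow++,fast++
slow=5 fast=9: a[fast]=9≠a[slow]=7 write a[6]=9, slow++,fast++
slow=6 fast=10: a[fast]=10≠a[slow]=9 write a[7]=10, slow++,fast++
slow=7 fast=11: a[fast]=10=a[slow] dup, fast++
slow=7 fast=12: a[fast]=10=a[slow] dup, fast++
slow=7 fast=13: a[fast]=12≠a[slow]=10 write a[8]=12, slow++,fast++
slow=8 fast=14: a[fast]=12=a[slow] dup, fast++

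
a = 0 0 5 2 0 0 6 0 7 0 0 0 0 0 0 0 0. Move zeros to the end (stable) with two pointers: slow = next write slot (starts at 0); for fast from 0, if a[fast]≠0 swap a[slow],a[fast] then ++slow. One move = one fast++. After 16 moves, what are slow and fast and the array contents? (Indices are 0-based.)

(s=0,f=0) a[fast]=0 → fast++
(s=0,f=1) a[fast]=0 → fast++
(s=0,f=2) a[fast]=5≠0 swap→a[0]=5 → slow++,fast++
(s=1,f=3) a[fast]=2≠0 swap→a[1]=2 → slow++,fast++
(s=2,f=4) a[fast]=0 → fast++
(s=2,f=5) a[fast]=0 → fast++
(s=2,f=6) a[fast]=6≠0 swap→a[2]=6 → slow++,fast++
(s=3,f=7) a[fast]=0 → fast++
(s=3,f=8) a[fast]=7≠0 swap→a[3]=7 → slow++,fast++
(s=4,f=9) a[fast]=0 → fast++
(s=4,f=10) a[fast]=0 → fast++
(s=4,f=11) a[fast]=0 → fast++
(s=4,f=12) a[fast]=0 → fast++
(s=4,f=13) a[fast]=0 → fast++
(s=4,f=14) a[fast]=0 → fast++
(s=4,f=15) a[fast]=0 → fast++

slow=4, fast=16, a=[5, 2, 6, 7, 0, 0, 0, 0, 0, 0, 0, 0, 0, 0, 0, 0, 0]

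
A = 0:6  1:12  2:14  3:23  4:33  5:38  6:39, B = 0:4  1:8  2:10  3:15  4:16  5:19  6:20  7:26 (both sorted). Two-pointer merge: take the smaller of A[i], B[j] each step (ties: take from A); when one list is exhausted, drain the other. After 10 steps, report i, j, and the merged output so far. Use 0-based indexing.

i=0 j=0: A[i]=6>B[j]=4 take 4, j++
i=0 j=1: A[i]=6<=B[j]=8 take 6, i++
i=1 j=1: A[i]=12>B[j]=8 take 8, j++
i=1 j=2: A[i]=12>B[j]=10 take 10, j++
i=1 j=3: A[i]=12<=B[j]=15 take 12, i++
i=2 j=3: A[i]=14<=B[j]=15 take 14, i++
i=3 j=3: A[i]=23>B[j]=15 take 15, j++
i=3 j=4: A[i]=23>B[j]=16 take 16, j++
i=3 j=5: A[i]=23>B[j]=19 take 19, j++
i=3 j=6: A[i]=23>B[j]=20 take 20, j++

i=3, j=7, merged so far=[4, 6, 8, 10, 12, 14, 15, 16, 19, 20]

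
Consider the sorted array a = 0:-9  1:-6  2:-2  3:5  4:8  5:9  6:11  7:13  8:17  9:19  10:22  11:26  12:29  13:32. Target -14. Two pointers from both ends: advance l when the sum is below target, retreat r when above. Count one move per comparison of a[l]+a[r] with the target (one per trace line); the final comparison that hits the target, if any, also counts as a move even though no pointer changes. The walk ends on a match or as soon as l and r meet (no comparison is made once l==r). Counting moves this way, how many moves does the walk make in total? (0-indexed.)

13 moves

[0,13] -9+32=23 >-14 → r--
[0,12] -9+29=20 >-14 → r--
[0,11] -9+26=17 >-14 → r--
[0,10] -9+22=13 >-14 → r--
[0,9] -9+19=10 >-14 → r--
[0,8] -9+17=8 >-14 → r--
[0,7] -9+13=4 >-14 → r--
[0,6] -9+11=2 >-14 → r--
[0,5] -9+9=0 >-14 → r--
[0,4] -9+8=-1 >-14 → r--
[0,3] -9+5=-4 >-14 → r--
[0,2] -9+-2=-11 >-14 → r--
[0,1] -9+-6=-15 <-14 → l++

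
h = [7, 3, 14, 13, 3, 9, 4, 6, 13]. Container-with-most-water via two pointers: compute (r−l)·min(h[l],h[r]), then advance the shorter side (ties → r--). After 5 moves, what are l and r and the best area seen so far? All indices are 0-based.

l=2, r=5, best area=78

l=0 r=8: min(7,13)*8=56 best=56 *, l++
l=1 r=8: min(3,13)*7=21 best=56, l++
l=2 r=8: min(14,13)*6=78 best=78 *, r--
l=2 r=7: min(14,6)*5=30 best=78, r--
l=2 r=6: min(14,4)*4=16 best=78, r--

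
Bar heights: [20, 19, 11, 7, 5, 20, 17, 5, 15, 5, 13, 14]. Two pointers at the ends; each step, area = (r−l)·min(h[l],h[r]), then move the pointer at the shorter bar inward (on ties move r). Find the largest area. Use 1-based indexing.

[1,12] min(20,14)*11=154 best=154 * → r--
[1,11] min(20,13)*10=130 best=154 → r--
[1,10] min(20,5)*9=45 best=154 → r--
[1,9] min(20,15)*8=120 best=154 → r--
[1,8] min(20,5)*7=35 best=154 → r--
[1,7] min(20,17)*6=102 best=154 → r--
[1,6] min(20,20)*5=100 best=154 → r--
[1,5] min(20,5)*4=20 best=154 → r--
[1,4] min(20,7)*3=21 best=154 → r--
[1,3] min(20,11)*2=22 best=154 → r--
[1,2] min(20,19)*1=19 best=154 → r--

max area = 154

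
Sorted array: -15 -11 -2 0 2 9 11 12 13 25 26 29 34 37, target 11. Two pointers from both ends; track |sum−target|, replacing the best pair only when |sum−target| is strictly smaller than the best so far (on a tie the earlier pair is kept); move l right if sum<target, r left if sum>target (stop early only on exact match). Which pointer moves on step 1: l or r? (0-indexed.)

r

l=0 r=13: -15+37=22 d=11 *, r--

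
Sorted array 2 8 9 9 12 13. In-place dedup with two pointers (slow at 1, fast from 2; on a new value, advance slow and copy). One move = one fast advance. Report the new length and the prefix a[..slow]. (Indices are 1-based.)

length 5; prefix = [2, 8, 9, 12, 13]

slow=1 fast=2: a[fast]=8≠a[slow]=2 write a[2]=8, slow++,fast++
slow=2 fast=3: a[fast]=9≠a[slow]=8 write a[3]=9, slow++,fast++
slow=3 fast=4: a[fast]=9=a[slow] dup, fast++
slow=3 fast=5: a[fast]=12≠a[slow]=9 write a[4]=12, slow++,fast++
slow=4 fast=6: a[fast]=13≠a[slow]=12 write a[5]=13, slow++,fast++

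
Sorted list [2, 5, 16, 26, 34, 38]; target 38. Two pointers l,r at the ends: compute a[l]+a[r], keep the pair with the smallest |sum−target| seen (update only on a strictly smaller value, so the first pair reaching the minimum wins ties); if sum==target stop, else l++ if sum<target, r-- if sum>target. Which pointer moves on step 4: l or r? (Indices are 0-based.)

l=0 r=5: 2+38=40 d=2 *, r--
l=0 r=4: 2+34=36 d=2, l++
l=1 r=4: 5+34=39 d=1 *, r--
l=1 r=3: 5+26=31 d=7, l++

l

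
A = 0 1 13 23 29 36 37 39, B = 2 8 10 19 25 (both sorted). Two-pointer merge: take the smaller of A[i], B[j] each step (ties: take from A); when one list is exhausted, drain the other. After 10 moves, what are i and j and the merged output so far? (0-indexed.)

[i=0,j=0] A[i]=0<=B[j]=2 take 0 → i++
[i=1,j=0] A[i]=1<=B[j]=2 take 1 → i++
[i=2,j=0] A[i]=13>B[j]=2 take 2 → j++
[i=2,j=1] A[i]=13>B[j]=8 take 8 → j++
[i=2,j=2] A[i]=13>B[j]=10 take 10 → j++
[i=2,j=3] A[i]=13<=B[j]=19 take 13 → i++
[i=3,j=3] A[i]=23>B[j]=19 take 19 → j++
[i=3,j=4] A[i]=23<=B[j]=25 take 23 → i++
[i=4,j=4] A[i]=29>B[j]=25 take 25 → j++
[i=4,j=5] B done, take A[i]=29 → i++

i=5, j=5, merged so far=[0, 1, 2, 8, 10, 13, 19, 23, 25, 29]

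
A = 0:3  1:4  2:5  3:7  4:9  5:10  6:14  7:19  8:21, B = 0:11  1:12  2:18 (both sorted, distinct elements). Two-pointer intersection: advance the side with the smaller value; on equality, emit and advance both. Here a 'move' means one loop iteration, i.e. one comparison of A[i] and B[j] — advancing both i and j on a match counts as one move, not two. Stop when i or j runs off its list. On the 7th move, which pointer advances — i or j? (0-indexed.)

i=0 j=0: 3<11, i++
i=1 j=0: 4<11, i++
i=2 j=0: 5<11, i++
i=3 j=0: 7<11, i++
i=4 j=0: 9<11, i++
i=5 j=0: 10<11, i++
i=6 j=0: 14>11, j++

j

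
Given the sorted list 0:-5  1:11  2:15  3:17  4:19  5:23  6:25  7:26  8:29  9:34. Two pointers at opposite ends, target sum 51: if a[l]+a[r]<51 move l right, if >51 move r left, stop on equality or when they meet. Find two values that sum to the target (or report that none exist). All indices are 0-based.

[0,9] -5+34=29 <51 → l++
[1,9] 11+34=45 <51 → l++
[2,9] 15+34=49 <51 → l++
[3,9] 17+34=51 → found

(17, 34)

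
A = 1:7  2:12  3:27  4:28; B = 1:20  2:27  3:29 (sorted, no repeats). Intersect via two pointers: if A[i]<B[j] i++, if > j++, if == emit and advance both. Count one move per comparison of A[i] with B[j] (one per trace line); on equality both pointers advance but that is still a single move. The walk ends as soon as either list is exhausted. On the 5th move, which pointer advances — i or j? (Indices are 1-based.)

i

[i=1,j=1] 7<20 → i++
[i=2,j=1] 12<20 → i++
[i=3,j=1] 27>20 → j++
[i=3,j=2] 27==27 emit → i++,j++
[i=4,j=3] 28<29 → i++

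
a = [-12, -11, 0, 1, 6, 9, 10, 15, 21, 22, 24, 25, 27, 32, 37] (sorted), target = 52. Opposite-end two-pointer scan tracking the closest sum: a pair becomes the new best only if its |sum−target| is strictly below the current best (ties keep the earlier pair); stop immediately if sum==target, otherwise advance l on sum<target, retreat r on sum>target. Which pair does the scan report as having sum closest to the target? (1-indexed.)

l=1 r=15: -12+37=25 d=27 *, l++
l=2 r=15: -11+37=26 d=26 *, l++
l=3 r=15: 0+37=37 d=15 *, l++
l=4 r=15: 1+37=38 d=14 *, l++
l=5 r=15: 6+37=43 d=9 *, l++
l=6 r=15: 9+37=46 d=6 *, l++
l=7 r=15: 10+37=47 d=5 *, l++
l=8 r=15: 15+37=52 d=0 *, stop

pair (15, 37) with sum 52 (|Δ|=0)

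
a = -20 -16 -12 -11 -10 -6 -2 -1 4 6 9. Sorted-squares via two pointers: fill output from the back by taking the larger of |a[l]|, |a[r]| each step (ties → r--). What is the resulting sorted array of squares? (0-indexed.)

[1, 4, 16, 36, 36, 81, 100, 121, 144, 256, 400]

[0,10] |-20|>|9| out[10]=400 → l++
[1,10] |-16|>|9| out[9]=256 → l++
[2,10] |-12|>|9| out[8]=144 → l++
[3,10] |-11|>|9| out[7]=121 → l++
[4,10] |-10|>|9| out[6]=100 → l++
[5,10] |-6|<=|9| out[5]=81 → r--
[5,9] |-6|<=|6| out[4]=36 → r--
[5,8] |-6|>|4| out[3]=36 → l++
[6,8] |-2|<=|4| out[2]=16 → r--
[6,7] |-2|>|-1| out[1]=4 → l++
[7,7] |-1|<=|-1| out[0]=1 → r--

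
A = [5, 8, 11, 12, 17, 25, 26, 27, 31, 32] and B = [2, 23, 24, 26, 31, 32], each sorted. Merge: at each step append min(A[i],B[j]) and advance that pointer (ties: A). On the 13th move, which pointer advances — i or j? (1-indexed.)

i=1 j=1: A[i]=5>B[j]=2 take 2, j++
i=1 j=2: A[i]=5<=B[j]=23 take 5, i++
i=2 j=2: A[i]=8<=B[j]=23 take 8, i++
i=3 j=2: A[i]=11<=B[j]=23 take 11, i++
i=4 j=2: A[i]=12<=B[j]=23 take 12, i++
i=5 j=2: A[i]=17<=B[j]=23 take 17, i++
i=6 j=2: A[i]=25>B[j]=23 take 23, j++
i=6 j=3: A[i]=25>B[j]=24 take 24, j++
i=6 j=4: A[i]=25<=B[j]=26 take 25, i++
i=7 j=4: A[i]=26<=B[j]=26 take 26, i++
i=8 j=4: A[i]=27>B[j]=26 take 26, j++
i=8 j=5: A[i]=27<=B[j]=31 take 27, i++
i=9 j=5: A[i]=31<=B[j]=31 take 31, i++

i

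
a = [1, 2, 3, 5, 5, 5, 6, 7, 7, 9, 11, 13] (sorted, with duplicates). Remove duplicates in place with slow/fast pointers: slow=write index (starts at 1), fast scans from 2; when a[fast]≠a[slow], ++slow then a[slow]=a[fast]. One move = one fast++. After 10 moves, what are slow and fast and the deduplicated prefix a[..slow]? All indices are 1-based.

slow=1 fast=2: a[fast]=2≠a[slow]=1 write a[2]=2, slow++,fast++
slow=2 fast=3: a[fast]=3≠a[slow]=2 write a[3]=3, slow++,fast++
slow=3 fast=4: a[fast]=5≠a[slow]=3 write a[4]=5, slow++,fast++
slow=4 fast=5: a[fast]=5=a[slow] dup, fast++
slow=4 fast=6: a[fast]=5=a[slow] dup, fast++
slow=4 fast=7: a[fast]=6≠a[slow]=5 write a[5]=6, slow++,fast++
slow=5 fast=8: a[fast]=7≠a[slow]=6 write a[6]=7, slow++,fast++
slow=6 fast=9: a[fast]=7=a[slow] dup, fast++
slow=6 fast=10: a[fast]=9≠a[slow]=7 write a[7]=9, slow++,fast++
slow=7 fast=11: a[fast]=11≠a[slow]=9 write a[8]=11, slow++,fast++

slow=8, fast=12, prefix=[1, 2, 3, 5, 6, 7, 9, 11]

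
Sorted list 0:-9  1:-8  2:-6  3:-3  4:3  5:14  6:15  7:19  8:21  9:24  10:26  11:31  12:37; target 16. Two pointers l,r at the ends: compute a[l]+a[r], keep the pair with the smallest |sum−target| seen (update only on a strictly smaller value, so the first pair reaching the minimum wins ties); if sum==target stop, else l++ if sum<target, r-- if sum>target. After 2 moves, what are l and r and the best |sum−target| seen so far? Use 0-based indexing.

l=0, r=10, best |Δ|=6

[0,12] -9+37=28 d=12 * → r--
[0,11] -9+31=22 d=6 * → r--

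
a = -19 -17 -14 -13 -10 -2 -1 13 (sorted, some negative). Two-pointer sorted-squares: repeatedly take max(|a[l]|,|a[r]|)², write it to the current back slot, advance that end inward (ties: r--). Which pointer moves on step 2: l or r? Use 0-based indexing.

l

l=0 r=7: |-19|>|13| out[7]=361, l++
l=1 r=7: |-17|>|13| out[6]=289, l++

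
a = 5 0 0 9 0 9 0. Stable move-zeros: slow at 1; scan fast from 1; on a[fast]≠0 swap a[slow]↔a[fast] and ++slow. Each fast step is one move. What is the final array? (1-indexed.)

(s=1,f=1) a[fast]=5≠0 swap→a[1]=5 → slow++,fast++
(s=2,f=2) a[fast]=0 → fast++
(s=2,f=3) a[fast]=0 → fast++
(s=2,f=4) a[fast]=9≠0 swap→a[2]=9 → slow++,fast++
(s=3,f=5) a[fast]=0 → fast++
(s=3,f=6) a[fast]=9≠0 swap→a[3]=9 → slow++,fast++
(s=4,f=7) a[fast]=0 → fast++

[5, 9, 9, 0, 0, 0, 0]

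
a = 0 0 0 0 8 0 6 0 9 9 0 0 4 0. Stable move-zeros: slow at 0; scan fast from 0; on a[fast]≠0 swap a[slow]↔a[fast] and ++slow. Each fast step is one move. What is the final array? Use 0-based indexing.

[8, 6, 9, 9, 4, 0, 0, 0, 0, 0, 0, 0, 0, 0]

(s=0,f=0) a[fast]=0 → fast++
(s=0,f=1) a[fast]=0 → fast++
(s=0,f=2) a[fast]=0 → fast++
(s=0,f=3) a[fast]=0 → fast++
(s=0,f=4) a[fast]=8≠0 swap→a[0]=8 → slow++,fast++
(s=1,f=5) a[fast]=0 → fast++
(s=1,f=6) a[fast]=6≠0 swap→a[1]=6 → slow++,fast++
(s=2,f=7) a[fast]=0 → fast++
(s=2,f=8) a[fast]=9≠0 swap→a[2]=9 → slow++,fast++
(s=3,f=9) a[fast]=9≠0 swap→a[3]=9 → slow++,fast++
(s=4,f=10) a[fast]=0 → fast++
(s=4,f=11) a[fast]=0 → fast++
(s=4,f=12) a[fast]=4≠0 swap→a[4]=4 → slow++,fast++
(s=5,f=13) a[fast]=0 → fast++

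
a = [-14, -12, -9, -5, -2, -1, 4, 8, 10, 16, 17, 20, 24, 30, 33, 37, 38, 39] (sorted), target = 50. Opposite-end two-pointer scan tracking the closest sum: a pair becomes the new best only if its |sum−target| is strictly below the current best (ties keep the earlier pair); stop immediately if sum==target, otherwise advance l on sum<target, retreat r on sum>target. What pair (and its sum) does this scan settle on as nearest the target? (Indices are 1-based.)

pair (17, 33) with sum 50 (|Δ|=0)

l=1 r=18: -14+39=25 d=25 *, l++
l=2 r=18: -12+39=27 d=23 *, l++
l=3 r=18: -9+39=30 d=20 *, l++
l=4 r=18: -5+39=34 d=16 *, l++
l=5 r=18: -2+39=37 d=13 *, l++
l=6 r=18: -1+39=38 d=12 *, l++
l=7 r=18: 4+39=43 d=7 *, l++
l=8 r=18: 8+39=47 d=3 *, l++
l=9 r=18: 10+39=49 d=1 *, l++
l=10 r=18: 16+39=55 d=5, r--
l=10 r=17: 16+38=54 d=4, r--
l=10 r=16: 16+37=53 d=3, r--
l=10 r=15: 16+33=49 d=1, l++
l=11 r=15: 17+33=50 d=0 *, stop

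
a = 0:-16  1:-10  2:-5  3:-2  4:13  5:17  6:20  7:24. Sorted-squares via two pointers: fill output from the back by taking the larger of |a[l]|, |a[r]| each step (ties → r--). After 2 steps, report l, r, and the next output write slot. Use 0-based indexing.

l=0, r=5, next write slot=5

l=0 r=7: |-16|<=|24| out[7]=576, r--
l=0 r=6: |-16|<=|20| out[6]=400, r--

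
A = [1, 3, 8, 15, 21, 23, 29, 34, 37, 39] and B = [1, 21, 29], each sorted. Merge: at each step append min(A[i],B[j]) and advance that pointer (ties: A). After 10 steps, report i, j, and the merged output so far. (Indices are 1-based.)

i=1 j=1: A[i]=1<=B[j]=1 take 1, i++
i=2 j=1: A[i]=3>B[j]=1 take 1, j++
i=2 j=2: A[i]=3<=B[j]=21 take 3, i++
i=3 j=2: A[i]=8<=B[j]=21 take 8, i++
i=4 j=2: A[i]=15<=B[j]=21 take 15, i++
i=5 j=2: A[i]=21<=B[j]=21 take 21, i++
i=6 j=2: A[i]=23>B[j]=21 take 21, j++
i=6 j=3: A[i]=23<=B[j]=29 take 23, i++
i=7 j=3: A[i]=29<=B[j]=29 take 29, i++
i=8 j=3: A[i]=34>B[j]=29 take 29, j++

i=8, j=4, merged so far=[1, 1, 3, 8, 15, 21, 21, 23, 29, 29]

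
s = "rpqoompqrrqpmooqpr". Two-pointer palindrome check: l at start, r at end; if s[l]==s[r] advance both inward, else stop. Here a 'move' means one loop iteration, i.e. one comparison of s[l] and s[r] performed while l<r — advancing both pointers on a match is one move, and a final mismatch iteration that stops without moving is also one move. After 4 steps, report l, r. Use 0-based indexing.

l=4, r=13

l=0 r=17: 'r'=='r', l++,r--
l=1 r=16: 'p'=='p', l++,r--
l=2 r=15: 'q'=='q', l++,r--
l=3 r=14: 'o'=='o', l++,r--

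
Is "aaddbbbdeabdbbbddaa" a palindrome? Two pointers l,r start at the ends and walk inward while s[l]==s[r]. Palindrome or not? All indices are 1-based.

l=1 r=19: 'a'=='a', l++,r--
l=2 r=18: 'a'=='a', l++,r--
l=3 r=17: 'd'=='d', l++,r--
l=4 r=16: 'd'=='d', l++,r--
l=5 r=15: 'b'=='b', l++,r--
l=6 r=14: 'b'=='b', l++,r--
l=7 r=13: 'b'=='b', l++,r--
l=8 r=12: 'd'=='d', l++,r--
l=9 r=11: 'e'!='b', stop

not a palindrome (mismatch at 9,11)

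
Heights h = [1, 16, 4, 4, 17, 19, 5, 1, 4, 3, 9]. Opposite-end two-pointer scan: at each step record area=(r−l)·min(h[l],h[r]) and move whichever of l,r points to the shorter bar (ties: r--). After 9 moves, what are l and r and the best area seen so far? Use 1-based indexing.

[1,11] min(1,9)*10=10 best=10 * → l++
[2,11] min(16,9)*9=81 best=81 * → r--
[2,10] min(16,3)*8=24 best=81 → r--
[2,9] min(16,4)*7=28 best=81 → r--
[2,8] min(16,1)*6=6 best=81 → r--
[2,7] min(16,5)*5=25 best=81 → r--
[2,6] min(16,19)*4=64 best=81 → l++
[3,6] min(4,19)*3=12 best=81 → l++
[4,6] min(4,19)*2=8 best=81 → l++

l=5, r=6, best area=81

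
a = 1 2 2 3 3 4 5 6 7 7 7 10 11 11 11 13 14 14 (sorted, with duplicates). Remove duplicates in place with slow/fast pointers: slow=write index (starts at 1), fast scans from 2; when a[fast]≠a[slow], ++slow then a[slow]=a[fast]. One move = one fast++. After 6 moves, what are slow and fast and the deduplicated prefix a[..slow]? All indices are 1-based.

slow=1 fast=2: a[fast]=2≠a[slow]=1 write a[2]=2, slow++,fast++
slow=2 fast=3: a[fast]=2=a[slow] dup, fast++
slow=2 fast=4: a[fast]=3≠a[slow]=2 write a[3]=3, slow++,fast++
slow=3 fast=5: a[fast]=3=a[slow] dup, fast++
slow=3 fast=6: a[fast]=4≠a[slow]=3 write a[4]=4, slow++,fast++
slow=4 fast=7: a[fast]=5≠a[slow]=4 write a[5]=5, slow++,fast++

slow=5, fast=8, prefix=[1, 2, 3, 4, 5]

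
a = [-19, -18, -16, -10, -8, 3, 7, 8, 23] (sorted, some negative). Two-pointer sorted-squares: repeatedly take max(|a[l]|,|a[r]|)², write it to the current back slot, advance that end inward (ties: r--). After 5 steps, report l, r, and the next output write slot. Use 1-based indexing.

l=5, r=8, next write slot=4

l=1 r=9: |-19|<=|23| out[9]=529, r--
l=1 r=8: |-19|>|8| out[8]=361, l++
l=2 r=8: |-18|>|8| out[7]=324, l++
l=3 r=8: |-16|>|8| out[6]=256, l++
l=4 r=8: |-10|>|8| out[5]=100, l++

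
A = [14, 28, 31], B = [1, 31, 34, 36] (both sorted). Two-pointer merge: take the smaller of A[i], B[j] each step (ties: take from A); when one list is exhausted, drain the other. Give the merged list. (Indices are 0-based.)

[1, 14, 28, 31, 31, 34, 36]

[i=0,j=0] A[i]=14>B[j]=1 take 1 → j++
[i=0,j=1] A[i]=14<=B[j]=31 take 14 → i++
[i=1,j=1] A[i]=28<=B[j]=31 take 28 → i++
[i=2,j=1] A[i]=31<=B[j]=31 take 31 → i++
[i=3,j=1] A done, take B[j]=31 → j++
[i=3,j=2] A done, take B[j]=34 → j++
[i=3,j=3] A done, take B[j]=36 → j++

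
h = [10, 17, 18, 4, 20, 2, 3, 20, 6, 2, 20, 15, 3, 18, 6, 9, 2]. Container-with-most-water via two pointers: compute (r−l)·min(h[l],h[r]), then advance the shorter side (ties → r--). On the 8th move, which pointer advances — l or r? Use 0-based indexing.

l=0 r=16: min(10,2)*16=32 best=32 *, r--
l=0 r=15: min(10,9)*15=135 best=135 *, r--
l=0 r=14: min(10,6)*14=84 best=135, r--
l=0 r=13: min(10,18)*13=130 best=135, l++
l=1 r=13: min(17,18)*12=204 best=204 *, l++
l=2 r=13: min(18,18)*11=198 best=204, r--
l=2 r=12: min(18,3)*10=30 best=204, r--
l=2 r=11: min(18,15)*9=135 best=204, r--

r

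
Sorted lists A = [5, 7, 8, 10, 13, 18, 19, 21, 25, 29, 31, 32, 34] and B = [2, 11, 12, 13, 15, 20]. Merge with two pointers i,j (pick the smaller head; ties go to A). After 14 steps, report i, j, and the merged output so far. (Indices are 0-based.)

i=8, j=6, merged so far=[2, 5, 7, 8, 10, 11, 12, 13, 13, 15, 18, 19, 20, 21]

[i=0,j=0] A[i]=5>B[j]=2 take 2 → j++
[i=0,j=1] A[i]=5<=B[j]=11 take 5 → i++
[i=1,j=1] A[i]=7<=B[j]=11 take 7 → i++
[i=2,j=1] A[i]=8<=B[j]=11 take 8 → i++
[i=3,j=1] A[i]=10<=B[j]=11 take 10 → i++
[i=4,j=1] A[i]=13>B[j]=11 take 11 → j++
[i=4,j=2] A[i]=13>B[j]=12 take 12 → j++
[i=4,j=3] A[i]=13<=B[j]=13 take 13 → i++
[i=5,j=3] A[i]=18>B[j]=13 take 13 → j++
[i=5,j=4] A[i]=18>B[j]=15 take 15 → j++
[i=5,j=5] A[i]=18<=B[j]=20 take 18 → i++
[i=6,j=5] A[i]=19<=B[j]=20 take 19 → i++
[i=7,j=5] A[i]=21>B[j]=20 take 20 → j++
[i=7,j=6] B done, take A[i]=21 → i++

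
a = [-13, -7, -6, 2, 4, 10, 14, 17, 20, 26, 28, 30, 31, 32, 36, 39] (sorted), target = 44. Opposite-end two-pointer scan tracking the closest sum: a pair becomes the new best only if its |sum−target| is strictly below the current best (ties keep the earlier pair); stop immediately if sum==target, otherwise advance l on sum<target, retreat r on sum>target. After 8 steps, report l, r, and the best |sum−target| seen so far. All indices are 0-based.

[0,15] -13+39=26 d=18 * → l++
[1,15] -7+39=32 d=12 * → l++
[2,15] -6+39=33 d=11 * → l++
[3,15] 2+39=41 d=3 * → l++
[4,15] 4+39=43 d=1 * → l++
[5,15] 10+39=49 d=5 → r--
[5,14] 10+36=46 d=2 → r--
[5,13] 10+32=42 d=2 → l++

l=6, r=13, best |Δ|=1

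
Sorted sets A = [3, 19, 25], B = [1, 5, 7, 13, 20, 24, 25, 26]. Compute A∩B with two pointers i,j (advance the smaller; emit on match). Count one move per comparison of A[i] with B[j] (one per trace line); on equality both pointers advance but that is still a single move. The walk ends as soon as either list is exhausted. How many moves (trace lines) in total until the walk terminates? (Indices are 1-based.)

9 moves

i=1 j=1: 3>1, j++
i=1 j=2: 3<5, i++
i=2 j=2: 19>5, j++
i=2 j=3: 19>7, j++
i=2 j=4: 19>13, j++
i=2 j=5: 19<20, i++
i=3 j=5: 25>20, j++
i=3 j=6: 25>24, j++
i=3 j=7: 25==25 emit, i++,j++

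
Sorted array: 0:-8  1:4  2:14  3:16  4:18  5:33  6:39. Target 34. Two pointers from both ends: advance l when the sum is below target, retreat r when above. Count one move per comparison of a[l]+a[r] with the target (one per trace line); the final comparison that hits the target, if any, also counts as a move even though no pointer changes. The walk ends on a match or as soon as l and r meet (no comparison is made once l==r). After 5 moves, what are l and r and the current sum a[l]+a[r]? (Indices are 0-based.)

l=3, r=4, sum=34

[0,6] -8+39=31 <34 → l++
[1,6] 4+39=43 >34 → r--
[1,5] 4+33=37 >34 → r--
[1,4] 4+18=22 <34 → l++
[2,4] 14+18=32 <34 → l++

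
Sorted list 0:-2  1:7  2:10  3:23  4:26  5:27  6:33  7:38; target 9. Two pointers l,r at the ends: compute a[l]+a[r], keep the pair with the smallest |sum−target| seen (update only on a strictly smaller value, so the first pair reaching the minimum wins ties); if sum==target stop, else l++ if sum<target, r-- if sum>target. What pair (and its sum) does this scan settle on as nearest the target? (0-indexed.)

l=0 r=7: -2+38=36 d=27 *, r--
l=0 r=6: -2+33=31 d=22 *, r--
l=0 r=5: -2+27=25 d=16 *, r--
l=0 r=4: -2+26=24 d=15 *, r--
l=0 r=3: -2+23=21 d=12 *, r--
l=0 r=2: -2+10=8 d=1 *, l++
l=1 r=2: 7+10=17 d=8, r--

pair (-2, 10) with sum 8 (|Δ|=1)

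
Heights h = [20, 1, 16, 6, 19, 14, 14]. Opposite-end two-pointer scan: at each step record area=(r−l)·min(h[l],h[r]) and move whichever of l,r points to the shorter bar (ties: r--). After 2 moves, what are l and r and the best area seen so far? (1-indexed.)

l=1, r=5, best area=84

[1,7] min(20,14)*6=84 best=84 * → r--
[1,6] min(20,14)*5=70 best=84 → r--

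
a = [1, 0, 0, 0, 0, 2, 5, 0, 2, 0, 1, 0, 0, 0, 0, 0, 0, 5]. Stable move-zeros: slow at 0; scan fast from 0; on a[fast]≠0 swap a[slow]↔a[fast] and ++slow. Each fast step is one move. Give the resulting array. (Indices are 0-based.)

slow=0 fast=0: a[fast]=1≠0 swap→a[0]=1, slow++,fast++
slow=1 fast=1: a[fast]=0, fast++
slow=1 fast=2: a[fast]=0, fast++
slow=1 fast=3: a[fast]=0, fast++
slow=1 fast=4: a[fast]=0, fast++
slow=1 fast=5: a[fast]=2≠0 swap→a[1]=2, slow++,fast++
slow=2 fast=6: a[fast]=5≠0 swap→a[2]=5, slow++,fast++
slow=3 fast=7: a[fast]=0, fast++
slow=3 fast=8: a[fast]=2≠0 swap→a[3]=2, slow++,fast++
slow=4 fast=9: a[fast]=0, fast++
slow=4 fast=10: a[fast]=1≠0 swap→a[4]=1, slow++,fast++
slow=5 fast=11: a[fast]=0, fast++
slow=5 fast=12: a[fast]=0, fast++
slow=5 fast=13: a[fast]=0, fast++
slow=5 fast=14: a[fast]=0, fast++
slow=5 fast=15: a[fast]=0, fast++
slow=5 fast=16: a[fast]=0, fast++
slow=5 fast=17: a[fast]=5≠0 swap→a[5]=5, slow++,fast++

[1, 2, 5, 2, 1, 5, 0, 0, 0, 0, 0, 0, 0, 0, 0, 0, 0, 0]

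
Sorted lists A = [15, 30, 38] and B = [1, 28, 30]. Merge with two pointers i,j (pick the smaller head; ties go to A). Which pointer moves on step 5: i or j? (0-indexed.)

j

i=0 j=0: A[i]=15>B[j]=1 take 1, j++
i=0 j=1: A[i]=15<=B[j]=28 take 15, i++
i=1 j=1: A[i]=30>B[j]=28 take 28, j++
i=1 j=2: A[i]=30<=B[j]=30 take 30, i++
i=2 j=2: A[i]=38>B[j]=30 take 30, j++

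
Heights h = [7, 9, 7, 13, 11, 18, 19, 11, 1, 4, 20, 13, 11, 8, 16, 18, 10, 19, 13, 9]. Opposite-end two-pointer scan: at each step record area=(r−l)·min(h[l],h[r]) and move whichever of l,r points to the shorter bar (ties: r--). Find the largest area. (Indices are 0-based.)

[0,19] min(7,9)*19=133 best=133 * → l++
[1,19] min(9,9)*18=162 best=162 * → r--
[1,18] min(9,13)*17=153 best=162 → l++
[2,18] min(7,13)*16=112 best=162 → l++
[3,18] min(13,13)*15=195 best=195 * → r--
[3,17] min(13,19)*14=182 best=195 → l++
[4,17] min(11,19)*13=143 best=195 → l++
[5,17] min(18,19)*12=216 best=216 * → l++
[6,17] min(19,19)*11=209 best=216 → r--
[6,16] min(19,10)*10=100 best=216 → r--
[6,15] min(19,18)*9=162 best=216 → r--
[6,14] min(19,16)*8=128 best=216 → r--
[6,13] min(19,8)*7=56 best=216 → r--
[6,12] min(19,11)*6=66 best=216 → r--
[6,11] min(19,13)*5=65 best=216 → r--
[6,10] min(19,20)*4=76 best=216 → l++
[7,10] min(11,20)*3=33 best=216 → l++
[8,10] min(1,20)*2=2 best=216 → l++
[9,10] min(4,20)*1=4 best=216 → l++

max area = 216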